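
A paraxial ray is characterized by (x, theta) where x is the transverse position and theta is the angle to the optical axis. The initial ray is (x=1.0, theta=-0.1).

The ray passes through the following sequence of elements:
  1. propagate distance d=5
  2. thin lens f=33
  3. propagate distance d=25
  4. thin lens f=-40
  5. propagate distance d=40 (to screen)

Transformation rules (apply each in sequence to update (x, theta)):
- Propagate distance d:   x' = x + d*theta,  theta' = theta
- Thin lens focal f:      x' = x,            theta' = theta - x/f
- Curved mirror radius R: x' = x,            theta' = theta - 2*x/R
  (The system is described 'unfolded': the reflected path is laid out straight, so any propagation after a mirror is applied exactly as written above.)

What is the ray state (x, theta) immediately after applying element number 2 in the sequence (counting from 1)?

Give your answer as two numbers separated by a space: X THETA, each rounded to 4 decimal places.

Initial: x=1.0000 theta=-0.1000
After 1 (propagate distance d=5): x=0.5000 theta=-0.1000
After 2 (thin lens f=33): x=0.5000 theta=-19/165 (≈-0.1152)
Rounded to 4 decimal places: x = 0.5000, theta = -0.1152

Answer: 0.5000 -0.1152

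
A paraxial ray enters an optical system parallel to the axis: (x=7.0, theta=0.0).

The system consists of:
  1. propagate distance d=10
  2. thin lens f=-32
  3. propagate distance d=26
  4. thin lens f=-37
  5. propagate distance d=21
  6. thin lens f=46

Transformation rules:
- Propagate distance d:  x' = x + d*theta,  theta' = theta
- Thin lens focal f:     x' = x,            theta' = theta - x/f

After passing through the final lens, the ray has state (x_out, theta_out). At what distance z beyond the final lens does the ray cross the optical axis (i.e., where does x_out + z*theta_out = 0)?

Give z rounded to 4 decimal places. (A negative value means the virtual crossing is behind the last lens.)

Answer: -831.8166

Derivation:
Initial: x=7.0000 theta=0.0000
After 1 (propagate distance d=10): x=7.0000 theta=0.0000
After 2 (thin lens f=-32): x=7.0000 theta=7/32 (≈0.2188)
After 3 (propagate distance d=26): x=12.6875 theta=7/32 (≈0.2188)
After 4 (thin lens f=-37): x=12.6875 theta=665/1184 (≈0.5617)
After 5 (propagate distance d=21): x=28987/1184 (≈24.4823) theta=665/1184 (≈0.5617)
After 6 (thin lens f=46): x=28987/1184 (≈24.4823) theta=1603/54464 (≈0.0294)
z_focus = -x_out/theta_out = -(28987/1184)/(1603/54464) = -190486/229 ≈ -831.8166
Rounded to 4 decimal places: z = -831.8166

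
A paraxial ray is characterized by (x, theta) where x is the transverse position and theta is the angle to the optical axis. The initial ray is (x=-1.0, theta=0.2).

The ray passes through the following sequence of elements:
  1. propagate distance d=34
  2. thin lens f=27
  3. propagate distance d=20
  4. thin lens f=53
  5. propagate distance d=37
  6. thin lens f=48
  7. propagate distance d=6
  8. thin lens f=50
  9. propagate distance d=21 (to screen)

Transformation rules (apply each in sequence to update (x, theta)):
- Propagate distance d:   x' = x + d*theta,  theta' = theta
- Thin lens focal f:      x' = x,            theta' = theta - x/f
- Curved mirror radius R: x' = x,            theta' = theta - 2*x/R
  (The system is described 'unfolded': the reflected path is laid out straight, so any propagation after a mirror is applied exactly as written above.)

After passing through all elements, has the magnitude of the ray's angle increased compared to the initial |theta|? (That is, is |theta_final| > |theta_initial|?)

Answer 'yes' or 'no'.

Answer: no

Derivation:
Initial: x=-1.0000 theta=0.2000
After 1 (propagate distance d=34): x=5.8000 theta=0.2000
After 2 (thin lens f=27): x=5.8000 theta=-2/135 (≈-0.0148)
After 3 (propagate distance d=20): x=743/135 (≈5.5037) theta=-2/135 (≈-0.0148)
After 4 (thin lens f=53): x=743/135 (≈5.5037) theta=-283/2385 (≈-0.1187)
After 5 (propagate distance d=37): x=7966/7155 (≈1.1133) theta=-283/2385 (≈-0.1187)
After 6 (thin lens f=48): x=7966/7155 (≈1.1133) theta=-24359/171720 (≈-0.1419)
After 7 (propagate distance d=6): x=1501/5724 (≈0.2622) theta=-24359/171720 (≈-0.1419)
After 8 (thin lens f=50): x=1501/5724 (≈0.2622) theta=-63149/429300 (≈-0.1471)
After 9 (propagate distance d=21 (to screen)): x=-202259/71550 (≈-2.8268) theta=-63149/429300 (≈-0.1471)
|theta_initial|=0.2000 |theta_final|=63149/429300 (≈0.1471) -> not increased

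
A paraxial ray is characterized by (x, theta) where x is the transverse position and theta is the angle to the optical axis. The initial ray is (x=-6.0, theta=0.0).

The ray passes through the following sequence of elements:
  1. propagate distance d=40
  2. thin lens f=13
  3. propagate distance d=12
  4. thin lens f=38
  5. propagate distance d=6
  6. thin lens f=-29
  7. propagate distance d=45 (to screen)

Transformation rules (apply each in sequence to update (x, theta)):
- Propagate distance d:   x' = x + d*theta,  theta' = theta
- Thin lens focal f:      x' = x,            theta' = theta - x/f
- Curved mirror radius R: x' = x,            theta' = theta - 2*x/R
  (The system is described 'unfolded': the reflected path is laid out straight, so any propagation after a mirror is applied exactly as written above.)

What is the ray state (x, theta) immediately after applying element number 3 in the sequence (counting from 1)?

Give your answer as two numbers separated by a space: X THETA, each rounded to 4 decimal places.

Initial: x=-6.0000 theta=0.0000
After 1 (propagate distance d=40): x=-6.0000 theta=0.0000
After 2 (thin lens f=13): x=-6.0000 theta=6/13 (≈0.4615)
After 3 (propagate distance d=12): x=-6/13 (≈-0.4615) theta=6/13 (≈0.4615)
Rounded to 4 decimal places: x = -0.4615, theta = 0.4615

Answer: -0.4615 0.4615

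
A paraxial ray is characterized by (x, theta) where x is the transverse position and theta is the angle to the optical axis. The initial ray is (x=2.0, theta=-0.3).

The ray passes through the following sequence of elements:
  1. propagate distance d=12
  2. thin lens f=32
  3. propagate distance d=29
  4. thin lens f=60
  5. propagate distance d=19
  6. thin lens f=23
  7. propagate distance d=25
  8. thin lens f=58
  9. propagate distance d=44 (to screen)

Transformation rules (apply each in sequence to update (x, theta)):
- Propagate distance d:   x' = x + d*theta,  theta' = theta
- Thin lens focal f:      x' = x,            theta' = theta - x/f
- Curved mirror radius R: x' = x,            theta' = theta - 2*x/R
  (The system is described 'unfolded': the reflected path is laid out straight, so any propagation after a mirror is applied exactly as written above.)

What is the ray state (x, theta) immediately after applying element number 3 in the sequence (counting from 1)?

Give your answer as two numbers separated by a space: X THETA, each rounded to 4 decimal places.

Initial: x=2.0000 theta=-0.3000
After 1 (propagate distance d=12): x=-1.6000 theta=-0.3000
After 2 (thin lens f=32): x=-1.6000 theta=-0.2500
After 3 (propagate distance d=29): x=-8.8500 theta=-0.2500
Rounded to 4 decimal places: x = -8.8500, theta = -0.2500

Answer: -8.8500 -0.2500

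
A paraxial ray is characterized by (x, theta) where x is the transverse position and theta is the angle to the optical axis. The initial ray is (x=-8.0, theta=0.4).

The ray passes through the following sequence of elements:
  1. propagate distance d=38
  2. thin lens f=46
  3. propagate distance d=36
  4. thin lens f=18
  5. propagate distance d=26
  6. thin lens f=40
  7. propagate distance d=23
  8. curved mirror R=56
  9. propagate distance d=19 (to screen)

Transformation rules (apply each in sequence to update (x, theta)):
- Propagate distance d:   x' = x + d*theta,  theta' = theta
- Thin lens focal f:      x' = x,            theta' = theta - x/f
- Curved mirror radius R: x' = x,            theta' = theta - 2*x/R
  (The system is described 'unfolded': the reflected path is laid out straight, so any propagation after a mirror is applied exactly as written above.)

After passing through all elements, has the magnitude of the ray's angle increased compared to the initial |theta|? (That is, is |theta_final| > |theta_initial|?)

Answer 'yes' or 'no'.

Initial: x=-8.0000 theta=0.4000
After 1 (propagate distance d=38): x=7.2000 theta=0.4000
After 2 (thin lens f=46): x=7.2000 theta=28/115 (≈0.2435)
After 3 (propagate distance d=36): x=1836/115 (≈15.9652) theta=28/115 (≈0.2435)
After 4 (thin lens f=18): x=1836/115 (≈15.9652) theta=-74/115 (≈-0.6435)
After 5 (propagate distance d=26): x=-88/115 (≈-0.7652) theta=-74/115 (≈-0.6435)
After 6 (thin lens f=40): x=-88/115 (≈-0.7652) theta=-359/575 (≈-0.6243)
After 7 (propagate distance d=23): x=-8697/575 (≈-15.1252) theta=-359/575 (≈-0.6243)
After 8 (curved mirror R=56): x=-8697/575 (≈-15.1252) theta=-271/3220 (≈-0.0842)
After 9 (propagate distance d=19 (to screen)): x=-11707/700 (≈-16.7243) theta=-271/3220 (≈-0.0842)
|theta_initial|=0.4000 |theta_final|=271/3220 (≈0.0842) -> not increased

Answer: no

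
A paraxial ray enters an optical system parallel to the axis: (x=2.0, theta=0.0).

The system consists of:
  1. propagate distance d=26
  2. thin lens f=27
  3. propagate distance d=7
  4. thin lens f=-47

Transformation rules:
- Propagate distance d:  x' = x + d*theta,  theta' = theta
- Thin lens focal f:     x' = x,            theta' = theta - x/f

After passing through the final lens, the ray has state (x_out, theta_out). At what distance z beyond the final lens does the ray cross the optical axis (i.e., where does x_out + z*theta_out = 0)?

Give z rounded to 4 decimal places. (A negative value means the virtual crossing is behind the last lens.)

Initial: x=2.0000 theta=0.0000
After 1 (propagate distance d=26): x=2.0000 theta=0.0000
After 2 (thin lens f=27): x=2.0000 theta=-2/27 (≈-0.0741)
After 3 (propagate distance d=7): x=40/27 (≈1.4815) theta=-2/27 (≈-0.0741)
After 4 (thin lens f=-47): x=40/27 (≈1.4815) theta=-2/47 (≈-0.0426)
z_focus = -x_out/theta_out = -(40/27)/(-2/47) = 940/27 ≈ 34.8148
Rounded to 4 decimal places: z = 34.8148

Answer: 34.8148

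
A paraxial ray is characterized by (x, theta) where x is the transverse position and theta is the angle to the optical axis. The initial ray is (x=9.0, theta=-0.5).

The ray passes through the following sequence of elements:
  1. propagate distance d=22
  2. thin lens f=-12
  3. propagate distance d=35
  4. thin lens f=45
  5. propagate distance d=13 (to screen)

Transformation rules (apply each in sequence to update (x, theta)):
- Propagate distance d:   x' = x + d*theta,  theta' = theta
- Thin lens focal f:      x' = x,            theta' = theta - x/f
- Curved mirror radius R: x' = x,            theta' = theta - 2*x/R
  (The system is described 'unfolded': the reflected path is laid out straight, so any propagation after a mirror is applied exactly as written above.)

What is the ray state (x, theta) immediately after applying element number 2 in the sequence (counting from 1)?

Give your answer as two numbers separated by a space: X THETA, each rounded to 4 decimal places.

Initial: x=9.0000 theta=-0.5000
After 1 (propagate distance d=22): x=-2.0000 theta=-0.5000
After 2 (thin lens f=-12): x=-2.0000 theta=-2/3 (≈-0.6667)
Rounded to 4 decimal places: x = -2.0000, theta = -0.6667

Answer: -2.0000 -0.6667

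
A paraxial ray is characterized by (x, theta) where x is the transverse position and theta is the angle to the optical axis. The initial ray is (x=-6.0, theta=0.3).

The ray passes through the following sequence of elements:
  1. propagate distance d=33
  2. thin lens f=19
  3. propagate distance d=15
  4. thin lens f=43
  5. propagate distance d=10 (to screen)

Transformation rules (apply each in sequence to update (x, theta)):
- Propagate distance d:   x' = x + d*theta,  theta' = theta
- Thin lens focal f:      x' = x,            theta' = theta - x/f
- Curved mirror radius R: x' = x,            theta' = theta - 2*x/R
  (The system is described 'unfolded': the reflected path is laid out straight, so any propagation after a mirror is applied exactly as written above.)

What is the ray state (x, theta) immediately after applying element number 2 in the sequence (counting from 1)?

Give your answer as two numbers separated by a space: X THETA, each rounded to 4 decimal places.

Answer: 3.9000 0.0947

Derivation:
Initial: x=-6.0000 theta=0.3000
After 1 (propagate distance d=33): x=3.9000 theta=0.3000
After 2 (thin lens f=19): x=3.9000 theta=9/95 (≈0.0947)
Rounded to 4 decimal places: x = 3.9000, theta = 0.0947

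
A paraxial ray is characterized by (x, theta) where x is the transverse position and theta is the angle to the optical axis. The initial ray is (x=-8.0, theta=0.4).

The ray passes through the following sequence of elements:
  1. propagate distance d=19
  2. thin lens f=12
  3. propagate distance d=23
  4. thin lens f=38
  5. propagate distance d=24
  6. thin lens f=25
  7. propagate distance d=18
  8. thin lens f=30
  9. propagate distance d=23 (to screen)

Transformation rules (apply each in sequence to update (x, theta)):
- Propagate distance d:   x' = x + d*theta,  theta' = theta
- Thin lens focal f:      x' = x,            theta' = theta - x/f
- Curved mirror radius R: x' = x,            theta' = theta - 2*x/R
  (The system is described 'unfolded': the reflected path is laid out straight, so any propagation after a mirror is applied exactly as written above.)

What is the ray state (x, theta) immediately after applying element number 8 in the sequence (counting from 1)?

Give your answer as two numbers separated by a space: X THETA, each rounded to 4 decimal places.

Initial: x=-8.0000 theta=0.4000
After 1 (propagate distance d=19): x=-0.4000 theta=0.4000
After 2 (thin lens f=12): x=-0.4000 theta=13/30 (≈0.4333)
After 3 (propagate distance d=23): x=287/30 (≈9.5667) theta=13/30 (≈0.4333)
After 4 (thin lens f=38): x=287/30 (≈9.5667) theta=69/380 (≈0.1816)
After 5 (propagate distance d=24): x=7937/570 (≈13.9246) theta=69/380 (≈0.1816)
After 6 (thin lens f=25): x=7937/570 (≈13.9246) theta=-10699/28500 (≈-0.3754)
After 7 (propagate distance d=18): x=51067/7125 (≈7.1673) theta=-10699/28500 (≈-0.3754)
After 8 (thin lens f=30): x=51067/7125 (≈7.1673) theta=-262619/427500 (≈-0.6143)
Rounded to 4 decimal places: x = 7.1673, theta = -0.6143

Answer: 7.1673 -0.6143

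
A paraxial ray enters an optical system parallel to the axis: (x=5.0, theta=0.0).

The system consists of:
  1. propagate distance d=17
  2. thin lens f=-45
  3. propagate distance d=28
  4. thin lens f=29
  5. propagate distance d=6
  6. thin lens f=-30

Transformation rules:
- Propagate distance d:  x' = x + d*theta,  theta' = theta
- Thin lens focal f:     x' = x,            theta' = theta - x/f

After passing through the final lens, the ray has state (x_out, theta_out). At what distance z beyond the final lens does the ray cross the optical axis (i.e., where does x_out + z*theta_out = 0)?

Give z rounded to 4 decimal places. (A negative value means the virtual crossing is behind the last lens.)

Initial: x=5.0000 theta=0.0000
After 1 (propagate distance d=17): x=5.0000 theta=0.0000
After 2 (thin lens f=-45): x=5.0000 theta=1/9 (≈0.1111)
After 3 (propagate distance d=28): x=73/9 (≈8.1111) theta=1/9 (≈0.1111)
After 4 (thin lens f=29): x=73/9 (≈8.1111) theta=-44/261 (≈-0.1686)
After 5 (propagate distance d=6): x=1853/261 (≈7.0996) theta=-44/261 (≈-0.1686)
After 6 (thin lens f=-30): x=1853/261 (≈7.0996) theta=533/7830 (≈0.0681)
z_focus = -x_out/theta_out = -(1853/261)/(533/7830) = -55590/533 ≈ -104.2964
Rounded to 4 decimal places: z = -104.2964

Answer: -104.2964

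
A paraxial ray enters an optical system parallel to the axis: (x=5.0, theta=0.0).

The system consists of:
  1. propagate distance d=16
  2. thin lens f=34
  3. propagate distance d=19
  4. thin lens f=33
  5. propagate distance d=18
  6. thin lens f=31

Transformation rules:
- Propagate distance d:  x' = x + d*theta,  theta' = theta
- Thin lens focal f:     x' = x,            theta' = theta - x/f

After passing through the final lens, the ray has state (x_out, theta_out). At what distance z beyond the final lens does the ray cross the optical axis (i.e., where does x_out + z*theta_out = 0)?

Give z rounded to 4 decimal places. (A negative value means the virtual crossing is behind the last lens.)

Initial: x=5.0000 theta=0.0000
After 1 (propagate distance d=16): x=5.0000 theta=0.0000
After 2 (thin lens f=34): x=5.0000 theta=-5/34 (≈-0.1471)
After 3 (propagate distance d=19): x=75/34 (≈2.2059) theta=-5/34 (≈-0.1471)
After 4 (thin lens f=33): x=75/34 (≈2.2059) theta=-40/187 (≈-0.2139)
After 5 (propagate distance d=18): x=-615/374 (≈-1.6444) theta=-40/187 (≈-0.2139)
After 6 (thin lens f=31): x=-615/374 (≈-1.6444) theta=-1865/11594 (≈-0.1609)
z_focus = -x_out/theta_out = -(-615/374)/(-1865/11594) = -3813/373 ≈ -10.2225
Rounded to 4 decimal places: z = -10.2225

Answer: -10.2225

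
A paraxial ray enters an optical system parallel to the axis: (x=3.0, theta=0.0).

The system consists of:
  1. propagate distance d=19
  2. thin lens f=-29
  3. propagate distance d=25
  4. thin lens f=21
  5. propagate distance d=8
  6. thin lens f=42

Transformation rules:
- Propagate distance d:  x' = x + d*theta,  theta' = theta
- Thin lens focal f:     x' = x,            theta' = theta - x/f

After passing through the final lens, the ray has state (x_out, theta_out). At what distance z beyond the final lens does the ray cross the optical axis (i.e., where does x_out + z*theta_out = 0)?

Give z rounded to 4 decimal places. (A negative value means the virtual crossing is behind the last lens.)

Answer: 16.1968

Derivation:
Initial: x=3.0000 theta=0.0000
After 1 (propagate distance d=19): x=3.0000 theta=0.0000
After 2 (thin lens f=-29): x=3.0000 theta=3/29 (≈0.1034)
After 3 (propagate distance d=25): x=162/29 (≈5.5862) theta=3/29 (≈0.1034)
After 4 (thin lens f=21): x=162/29 (≈5.5862) theta=-33/203 (≈-0.1626)
After 5 (propagate distance d=8): x=30/7 (≈4.2857) theta=-33/203 (≈-0.1626)
After 6 (thin lens f=42): x=30/7 (≈4.2857) theta=-376/1421 (≈-0.2646)
z_focus = -x_out/theta_out = -(30/7)/(-376/1421) = 3045/188 ≈ 16.1968
Rounded to 4 decimal places: z = 16.1968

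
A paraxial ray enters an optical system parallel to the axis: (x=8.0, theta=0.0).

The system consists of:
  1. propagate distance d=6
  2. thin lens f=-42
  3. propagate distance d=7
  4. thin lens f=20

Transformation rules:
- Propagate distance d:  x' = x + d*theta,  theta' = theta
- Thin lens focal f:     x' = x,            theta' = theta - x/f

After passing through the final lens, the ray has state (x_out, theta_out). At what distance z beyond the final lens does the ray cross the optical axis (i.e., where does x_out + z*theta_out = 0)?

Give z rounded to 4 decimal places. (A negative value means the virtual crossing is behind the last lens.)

Initial: x=8.0000 theta=0.0000
After 1 (propagate distance d=6): x=8.0000 theta=0.0000
After 2 (thin lens f=-42): x=8.0000 theta=4/21 (≈0.1905)
After 3 (propagate distance d=7): x=28/3 (≈9.3333) theta=4/21 (≈0.1905)
After 4 (thin lens f=20): x=28/3 (≈9.3333) theta=-29/105 (≈-0.2762)
z_focus = -x_out/theta_out = -(28/3)/(-29/105) = 980/29 ≈ 33.7931
Rounded to 4 decimal places: z = 33.7931

Answer: 33.7931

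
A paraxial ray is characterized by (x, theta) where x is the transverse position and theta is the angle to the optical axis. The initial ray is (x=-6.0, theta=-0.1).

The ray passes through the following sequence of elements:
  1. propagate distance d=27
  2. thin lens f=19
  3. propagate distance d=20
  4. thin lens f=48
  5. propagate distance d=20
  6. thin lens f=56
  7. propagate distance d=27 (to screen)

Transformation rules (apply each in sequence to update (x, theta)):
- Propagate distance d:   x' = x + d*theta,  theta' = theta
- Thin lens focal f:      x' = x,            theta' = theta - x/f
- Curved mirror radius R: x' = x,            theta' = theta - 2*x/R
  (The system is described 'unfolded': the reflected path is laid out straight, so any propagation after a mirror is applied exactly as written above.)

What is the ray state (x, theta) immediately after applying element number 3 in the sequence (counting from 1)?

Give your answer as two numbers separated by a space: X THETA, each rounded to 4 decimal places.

Answer: -1.5421 0.3579

Derivation:
Initial: x=-6.0000 theta=-0.1000
After 1 (propagate distance d=27): x=-8.7000 theta=-0.1000
After 2 (thin lens f=19): x=-8.7000 theta=34/95 (≈0.3579)
After 3 (propagate distance d=20): x=-293/190 (≈-1.5421) theta=34/95 (≈0.3579)
Rounded to 4 decimal places: x = -1.5421, theta = 0.3579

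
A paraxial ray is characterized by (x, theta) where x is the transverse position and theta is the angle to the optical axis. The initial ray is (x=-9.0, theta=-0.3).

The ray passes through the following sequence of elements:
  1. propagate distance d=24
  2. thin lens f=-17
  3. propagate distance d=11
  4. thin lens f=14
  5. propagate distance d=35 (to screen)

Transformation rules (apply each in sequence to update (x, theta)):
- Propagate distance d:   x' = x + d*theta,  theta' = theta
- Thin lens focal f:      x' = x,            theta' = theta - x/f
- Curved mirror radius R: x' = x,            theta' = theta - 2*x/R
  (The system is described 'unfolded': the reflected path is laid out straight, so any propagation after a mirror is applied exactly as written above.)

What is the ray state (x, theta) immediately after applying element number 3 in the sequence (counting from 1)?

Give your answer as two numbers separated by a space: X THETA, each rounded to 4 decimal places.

Initial: x=-9.0000 theta=-0.3000
After 1 (propagate distance d=24): x=-16.2000 theta=-0.3000
After 2 (thin lens f=-17): x=-16.2000 theta=-213/170 (≈-1.2529)
After 3 (propagate distance d=11): x=-5097/170 (≈-29.9824) theta=-213/170 (≈-1.2529)
Rounded to 4 decimal places: x = -29.9824, theta = -1.2529

Answer: -29.9824 -1.2529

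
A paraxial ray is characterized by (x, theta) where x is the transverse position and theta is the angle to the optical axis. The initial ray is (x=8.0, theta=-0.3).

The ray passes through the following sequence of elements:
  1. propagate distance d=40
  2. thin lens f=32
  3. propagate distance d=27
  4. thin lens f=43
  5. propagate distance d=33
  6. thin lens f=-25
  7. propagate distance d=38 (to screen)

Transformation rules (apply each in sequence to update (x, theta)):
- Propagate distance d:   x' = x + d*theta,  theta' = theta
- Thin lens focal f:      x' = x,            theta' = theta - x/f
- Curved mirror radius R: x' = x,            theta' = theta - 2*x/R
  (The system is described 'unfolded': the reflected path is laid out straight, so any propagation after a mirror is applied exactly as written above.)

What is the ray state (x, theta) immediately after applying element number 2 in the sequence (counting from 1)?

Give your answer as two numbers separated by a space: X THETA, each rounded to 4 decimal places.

Answer: -4.0000 -0.1750

Derivation:
Initial: x=8.0000 theta=-0.3000
After 1 (propagate distance d=40): x=-4.0000 theta=-0.3000
After 2 (thin lens f=32): x=-4.0000 theta=-0.1750
Rounded to 4 decimal places: x = -4.0000, theta = -0.1750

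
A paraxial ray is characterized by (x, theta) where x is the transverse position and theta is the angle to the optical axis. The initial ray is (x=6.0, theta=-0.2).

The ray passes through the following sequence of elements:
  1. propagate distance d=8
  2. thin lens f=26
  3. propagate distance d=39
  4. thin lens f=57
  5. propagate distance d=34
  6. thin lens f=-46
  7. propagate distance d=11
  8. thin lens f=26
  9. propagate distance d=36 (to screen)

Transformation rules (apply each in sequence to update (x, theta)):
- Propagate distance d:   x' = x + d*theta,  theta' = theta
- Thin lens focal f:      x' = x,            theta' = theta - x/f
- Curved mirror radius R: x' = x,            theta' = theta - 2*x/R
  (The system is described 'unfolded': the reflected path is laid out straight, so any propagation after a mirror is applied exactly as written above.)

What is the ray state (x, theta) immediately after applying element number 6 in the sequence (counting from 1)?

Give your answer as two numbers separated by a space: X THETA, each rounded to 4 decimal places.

Answer: -16.5889 -0.5544

Derivation:
Initial: x=6.0000 theta=-0.2000
After 1 (propagate distance d=8): x=4.4000 theta=-0.2000
After 2 (thin lens f=26): x=4.4000 theta=-24/65 (≈-0.3692)
After 3 (propagate distance d=39): x=-10.0000 theta=-24/65 (≈-0.3692)
After 4 (thin lens f=57): x=-10.0000 theta=-718/3705 (≈-0.1938)
After 5 (propagate distance d=34): x=-61462/3705 (≈-16.5889) theta=-718/3705 (≈-0.1938)
After 6 (thin lens f=-46): x=-61462/3705 (≈-16.5889) theta=-9449/17043 (≈-0.5544)
Rounded to 4 decimal places: x = -16.5889, theta = -0.5544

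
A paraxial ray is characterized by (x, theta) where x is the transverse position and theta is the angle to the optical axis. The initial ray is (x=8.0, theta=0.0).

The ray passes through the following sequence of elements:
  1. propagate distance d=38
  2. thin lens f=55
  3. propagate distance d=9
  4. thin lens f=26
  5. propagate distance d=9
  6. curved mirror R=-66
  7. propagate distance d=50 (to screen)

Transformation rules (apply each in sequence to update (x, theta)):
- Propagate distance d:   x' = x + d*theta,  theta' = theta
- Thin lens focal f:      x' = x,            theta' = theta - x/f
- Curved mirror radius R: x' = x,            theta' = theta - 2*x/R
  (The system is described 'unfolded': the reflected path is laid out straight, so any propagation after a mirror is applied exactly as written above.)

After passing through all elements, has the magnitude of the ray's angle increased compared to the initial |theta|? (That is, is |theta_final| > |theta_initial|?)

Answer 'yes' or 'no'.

Answer: yes

Derivation:
Initial: x=8.0000 theta=0.0000
After 1 (propagate distance d=38): x=8.0000 theta=0.0000
After 2 (thin lens f=55): x=8.0000 theta=-8/55 (≈-0.1455)
After 3 (propagate distance d=9): x=368/55 (≈6.6909) theta=-8/55 (≈-0.1455)
After 4 (thin lens f=26): x=368/55 (≈6.6909) theta=-288/715 (≈-0.4028)
After 5 (propagate distance d=9): x=2192/715 (≈3.0657) theta=-288/715 (≈-0.4028)
After 6 (curved mirror R=-66): x=2192/715 (≈3.0657) theta=-7312/23595 (≈-0.3099)
After 7 (propagate distance d=50 (to screen)): x=-293264/23595 (≈-12.4291) theta=-7312/23595 (≈-0.3099)
|theta_initial|=0.0000 |theta_final|=7312/23595 (≈0.3099) -> increased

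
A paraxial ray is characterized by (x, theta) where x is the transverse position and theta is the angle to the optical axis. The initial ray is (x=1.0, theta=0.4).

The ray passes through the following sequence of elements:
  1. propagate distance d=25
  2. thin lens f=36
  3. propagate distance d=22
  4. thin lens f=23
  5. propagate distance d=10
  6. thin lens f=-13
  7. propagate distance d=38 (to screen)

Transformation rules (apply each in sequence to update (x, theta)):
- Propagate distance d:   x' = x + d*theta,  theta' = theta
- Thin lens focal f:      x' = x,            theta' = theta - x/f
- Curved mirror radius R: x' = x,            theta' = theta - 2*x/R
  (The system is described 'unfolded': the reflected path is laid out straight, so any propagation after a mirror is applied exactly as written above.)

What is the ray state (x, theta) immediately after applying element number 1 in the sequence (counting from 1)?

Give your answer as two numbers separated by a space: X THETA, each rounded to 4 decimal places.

Initial: x=1.0000 theta=0.4000
After 1 (propagate distance d=25): x=11.0000 theta=0.4000
Rounded to 4 decimal places: x = 11.0000, theta = 0.4000

Answer: 11.0000 0.4000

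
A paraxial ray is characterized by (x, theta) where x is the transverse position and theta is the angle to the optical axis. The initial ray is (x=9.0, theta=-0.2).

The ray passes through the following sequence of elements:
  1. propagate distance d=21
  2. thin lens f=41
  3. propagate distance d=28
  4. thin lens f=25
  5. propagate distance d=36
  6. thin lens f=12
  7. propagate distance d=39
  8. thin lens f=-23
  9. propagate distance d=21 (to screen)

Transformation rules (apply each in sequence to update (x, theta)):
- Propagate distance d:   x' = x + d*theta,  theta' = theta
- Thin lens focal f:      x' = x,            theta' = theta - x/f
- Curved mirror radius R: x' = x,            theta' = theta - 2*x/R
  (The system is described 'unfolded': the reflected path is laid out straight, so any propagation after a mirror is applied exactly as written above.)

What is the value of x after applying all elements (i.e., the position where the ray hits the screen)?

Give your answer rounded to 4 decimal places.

Answer: 43.5255

Derivation:
Initial: x=9.0000 theta=-0.2000
After 1 (propagate distance d=21): x=4.8000 theta=-0.2000
After 2 (thin lens f=41): x=4.8000 theta=-13/41 (≈-0.3171)
After 3 (propagate distance d=28): x=-836/205 (≈-4.0780) theta=-13/41 (≈-0.3171)
After 4 (thin lens f=25): x=-836/205 (≈-4.0780) theta=-789/5125 (≈-0.1540)
After 5 (propagate distance d=36): x=-49304/5125 (≈-9.6203) theta=-789/5125 (≈-0.1540)
After 6 (thin lens f=12): x=-49304/5125 (≈-9.6203) theta=9959/15375 (≈0.6477)
After 7 (propagate distance d=39): x=80163/5125 (≈15.6416) theta=9959/15375 (≈0.6477)
After 8 (thin lens f=-23): x=80163/5125 (≈15.6416) theta=469546/353625 (≈1.3278)
After 9 (propagate distance d=21 (to screen)): x=5130571/117875 (≈43.5255) theta=469546/353625 (≈1.3278)
Rounded to 4 decimal places: x = 43.5255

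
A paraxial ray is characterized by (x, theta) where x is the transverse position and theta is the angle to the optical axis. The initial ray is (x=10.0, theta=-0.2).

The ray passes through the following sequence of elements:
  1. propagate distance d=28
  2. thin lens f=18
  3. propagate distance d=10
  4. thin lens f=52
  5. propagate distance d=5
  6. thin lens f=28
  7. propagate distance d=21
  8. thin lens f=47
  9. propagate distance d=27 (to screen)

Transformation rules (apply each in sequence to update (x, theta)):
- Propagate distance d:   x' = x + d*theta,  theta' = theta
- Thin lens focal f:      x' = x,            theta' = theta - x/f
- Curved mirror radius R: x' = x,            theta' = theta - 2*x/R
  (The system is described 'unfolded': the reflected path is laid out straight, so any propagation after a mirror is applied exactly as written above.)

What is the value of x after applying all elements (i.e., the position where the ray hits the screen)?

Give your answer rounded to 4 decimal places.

Initial: x=10.0000 theta=-0.2000
After 1 (propagate distance d=28): x=4.4000 theta=-0.2000
After 2 (thin lens f=18): x=4.4000 theta=-4/9 (≈-0.4444)
After 3 (propagate distance d=10): x=-2/45 (≈-0.0444) theta=-4/9 (≈-0.4444)
After 4 (thin lens f=52): x=-2/45 (≈-0.0444) theta=-173/390 (≈-0.4436)
After 5 (propagate distance d=5): x=-2647/1170 (≈-2.2624) theta=-173/390 (≈-0.4436)
After 6 (thin lens f=28): x=-2647/1170 (≈-2.2624) theta=-2377/6552 (≈-0.3628)
After 7 (propagate distance d=21): x=-46243/4680 (≈-9.8810) theta=-2377/6552 (≈-0.3628)
After 8 (thin lens f=47): x=-46243/4680 (≈-9.8810) theta=-39149/256620 (≈-0.1526)
After 9 (propagate distance d=27 (to screen)): x=-4311217/307944 (≈-14.0000) theta=-39149/256620 (≈-0.1526)
Rounded to 4 decimal places: x = -14.0000

Answer: -14.0000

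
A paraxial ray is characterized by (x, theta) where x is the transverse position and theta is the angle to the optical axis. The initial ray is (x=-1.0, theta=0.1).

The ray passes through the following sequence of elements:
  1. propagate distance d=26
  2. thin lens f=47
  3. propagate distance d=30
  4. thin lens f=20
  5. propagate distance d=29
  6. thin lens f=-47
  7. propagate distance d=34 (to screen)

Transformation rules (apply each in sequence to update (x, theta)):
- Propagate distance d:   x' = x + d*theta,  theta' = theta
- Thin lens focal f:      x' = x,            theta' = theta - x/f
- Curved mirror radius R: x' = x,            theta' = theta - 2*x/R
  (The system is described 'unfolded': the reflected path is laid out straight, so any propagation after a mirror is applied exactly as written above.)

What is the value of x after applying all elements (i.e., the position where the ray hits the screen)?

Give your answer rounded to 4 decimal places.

Answer: -3.3202

Derivation:
Initial: x=-1.0000 theta=0.1000
After 1 (propagate distance d=26): x=1.6000 theta=0.1000
After 2 (thin lens f=47): x=1.6000 theta=31/470 (≈0.0660)
After 3 (propagate distance d=30): x=841/235 (≈3.5787) theta=31/470 (≈0.0660)
After 4 (thin lens f=20): x=841/235 (≈3.5787) theta=-531/4700 (≈-0.1130)
After 5 (propagate distance d=29): x=1421/4700 (≈0.3023) theta=-531/4700 (≈-0.1130)
After 6 (thin lens f=-47): x=1421/4700 (≈0.3023) theta=-5884/55225 (≈-0.1065)
After 7 (propagate distance d=34 (to screen)): x=-733437/220900 (≈-3.3202) theta=-5884/55225 (≈-0.1065)
Rounded to 4 decimal places: x = -3.3202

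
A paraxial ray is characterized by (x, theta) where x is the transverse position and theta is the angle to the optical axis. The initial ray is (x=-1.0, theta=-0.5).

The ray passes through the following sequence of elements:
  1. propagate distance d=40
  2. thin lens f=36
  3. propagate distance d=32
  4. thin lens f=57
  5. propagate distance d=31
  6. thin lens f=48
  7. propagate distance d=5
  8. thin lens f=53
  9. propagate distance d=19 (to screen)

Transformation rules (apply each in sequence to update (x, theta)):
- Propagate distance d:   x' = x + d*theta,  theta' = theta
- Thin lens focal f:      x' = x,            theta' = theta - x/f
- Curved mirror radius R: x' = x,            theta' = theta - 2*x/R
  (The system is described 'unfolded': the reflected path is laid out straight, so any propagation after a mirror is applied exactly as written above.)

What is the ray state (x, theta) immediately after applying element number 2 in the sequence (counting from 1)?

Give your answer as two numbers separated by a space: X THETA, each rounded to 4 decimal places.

Answer: -21.0000 0.0833

Derivation:
Initial: x=-1.0000 theta=-0.5000
After 1 (propagate distance d=40): x=-21.0000 theta=-0.5000
After 2 (thin lens f=36): x=-21.0000 theta=1/12 (≈0.0833)
Rounded to 4 decimal places: x = -21.0000, theta = 0.0833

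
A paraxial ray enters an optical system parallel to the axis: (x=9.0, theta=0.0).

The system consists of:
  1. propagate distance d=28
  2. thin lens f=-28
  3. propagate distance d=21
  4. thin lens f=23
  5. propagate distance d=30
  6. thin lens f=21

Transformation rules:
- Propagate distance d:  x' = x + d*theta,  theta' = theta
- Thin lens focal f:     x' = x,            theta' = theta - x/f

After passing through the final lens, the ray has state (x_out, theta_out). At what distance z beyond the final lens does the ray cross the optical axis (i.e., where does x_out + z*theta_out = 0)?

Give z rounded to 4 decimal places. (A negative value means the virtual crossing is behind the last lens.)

Answer: 8.1601

Derivation:
Initial: x=9.0000 theta=0.0000
After 1 (propagate distance d=28): x=9.0000 theta=0.0000
After 2 (thin lens f=-28): x=9.0000 theta=9/28 (≈0.3214)
After 3 (propagate distance d=21): x=15.7500 theta=9/28 (≈0.3214)
After 4 (thin lens f=23): x=15.7500 theta=-117/322 (≈-0.3634)
After 5 (propagate distance d=30): x=3123/644 (≈4.8494) theta=-117/322 (≈-0.3634)
After 6 (thin lens f=21): x=3123/644 (≈4.8494) theta=-2679/4508 (≈-0.5943)
z_focus = -x_out/theta_out = -(3123/644)/(-2679/4508) = 7287/893 ≈ 8.1601
Rounded to 4 decimal places: z = 8.1601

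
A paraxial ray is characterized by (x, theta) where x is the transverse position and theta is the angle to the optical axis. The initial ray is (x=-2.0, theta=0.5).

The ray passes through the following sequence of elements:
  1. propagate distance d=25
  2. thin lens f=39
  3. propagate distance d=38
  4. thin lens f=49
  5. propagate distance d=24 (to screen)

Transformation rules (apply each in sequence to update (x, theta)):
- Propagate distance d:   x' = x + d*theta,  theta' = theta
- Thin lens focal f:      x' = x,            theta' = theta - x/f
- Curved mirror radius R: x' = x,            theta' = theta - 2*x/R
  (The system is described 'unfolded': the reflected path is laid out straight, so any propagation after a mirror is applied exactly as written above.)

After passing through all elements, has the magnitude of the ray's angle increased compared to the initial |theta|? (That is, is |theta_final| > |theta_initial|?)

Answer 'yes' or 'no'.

Answer: no

Derivation:
Initial: x=-2.0000 theta=0.5000
After 1 (propagate distance d=25): x=10.5000 theta=0.5000
After 2 (thin lens f=39): x=10.5000 theta=3/13 (≈0.2308)
After 3 (propagate distance d=38): x=501/26 (≈19.2692) theta=3/13 (≈0.2308)
After 4 (thin lens f=49): x=501/26 (≈19.2692) theta=-207/1274 (≈-0.1625)
After 5 (propagate distance d=24 (to screen)): x=19581/1274 (≈15.3697) theta=-207/1274 (≈-0.1625)
|theta_initial|=0.5000 |theta_final|=207/1274 (≈0.1625) -> not increased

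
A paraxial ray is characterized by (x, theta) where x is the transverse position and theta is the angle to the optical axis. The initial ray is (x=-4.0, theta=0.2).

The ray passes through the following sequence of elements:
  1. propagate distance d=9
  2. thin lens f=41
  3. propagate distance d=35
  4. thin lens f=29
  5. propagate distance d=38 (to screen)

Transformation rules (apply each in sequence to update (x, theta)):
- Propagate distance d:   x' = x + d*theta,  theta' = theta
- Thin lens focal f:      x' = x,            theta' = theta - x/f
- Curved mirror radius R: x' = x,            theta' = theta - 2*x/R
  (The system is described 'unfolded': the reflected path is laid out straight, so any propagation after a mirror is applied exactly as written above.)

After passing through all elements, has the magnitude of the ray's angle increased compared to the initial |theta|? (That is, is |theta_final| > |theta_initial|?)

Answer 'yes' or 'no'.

Answer: no

Derivation:
Initial: x=-4.0000 theta=0.2000
After 1 (propagate distance d=9): x=-2.2000 theta=0.2000
After 2 (thin lens f=41): x=-2.2000 theta=52/205 (≈0.2537)
After 3 (propagate distance d=35): x=1369/205 (≈6.6780) theta=52/205 (≈0.2537)
After 4 (thin lens f=29): x=1369/205 (≈6.6780) theta=139/5945 (≈0.0234)
After 5 (propagate distance d=38 (to screen)): x=44983/5945 (≈7.5665) theta=139/5945 (≈0.0234)
|theta_initial|=0.2000 |theta_final|=139/5945 (≈0.0234) -> not increased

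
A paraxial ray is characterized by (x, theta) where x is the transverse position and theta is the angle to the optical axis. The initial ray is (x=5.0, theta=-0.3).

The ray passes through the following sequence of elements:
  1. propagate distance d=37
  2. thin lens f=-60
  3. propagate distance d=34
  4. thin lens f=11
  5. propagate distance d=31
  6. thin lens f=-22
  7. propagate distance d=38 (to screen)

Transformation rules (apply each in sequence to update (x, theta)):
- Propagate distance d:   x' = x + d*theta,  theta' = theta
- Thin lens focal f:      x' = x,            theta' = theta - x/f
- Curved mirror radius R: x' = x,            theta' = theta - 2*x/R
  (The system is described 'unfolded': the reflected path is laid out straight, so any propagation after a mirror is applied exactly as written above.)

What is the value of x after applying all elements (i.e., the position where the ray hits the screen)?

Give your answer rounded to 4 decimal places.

Initial: x=5.0000 theta=-0.3000
After 1 (propagate distance d=37): x=-6.1000 theta=-0.3000
After 2 (thin lens f=-60): x=-6.1000 theta=-241/600 (≈-0.4017)
After 3 (propagate distance d=34): x=-5927/300 (≈-19.7567) theta=-241/600 (≈-0.4017)
After 4 (thin lens f=11): x=-5927/300 (≈-19.7567) theta=9203/6600 (≈1.3944)
After 5 (propagate distance d=31): x=51633/2200 (≈23.4695) theta=9203/6600 (≈1.3944)
After 6 (thin lens f=-22): x=51633/2200 (≈23.4695) theta=71473/29040 (≈2.4612)
After 7 (propagate distance d=38 (to screen)): x=1061728/9075 (≈116.9948) theta=71473/29040 (≈2.4612)
Rounded to 4 decimal places: x = 116.9948

Answer: 116.9948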